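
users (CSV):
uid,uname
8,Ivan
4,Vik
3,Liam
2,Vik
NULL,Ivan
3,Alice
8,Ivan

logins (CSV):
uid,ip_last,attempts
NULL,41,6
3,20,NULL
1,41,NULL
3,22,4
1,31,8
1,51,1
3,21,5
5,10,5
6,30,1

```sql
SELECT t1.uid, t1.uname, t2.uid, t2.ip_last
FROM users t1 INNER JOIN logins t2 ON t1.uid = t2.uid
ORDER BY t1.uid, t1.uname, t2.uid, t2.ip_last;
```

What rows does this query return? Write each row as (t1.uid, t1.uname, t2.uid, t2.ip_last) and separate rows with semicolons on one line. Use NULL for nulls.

(3, Alice, 3, 20); (3, Alice, 3, 21); (3, Alice, 3, 22); (3, Liam, 3, 20); (3, Liam, 3, 21); (3, Liam, 3, 22)

INNER JOIN keeps only pairs where the ON condition holds.
Matching on t1.uid = t2.uid. A NULL in a compared column never satisfies the condition.
Matched pairs: 6.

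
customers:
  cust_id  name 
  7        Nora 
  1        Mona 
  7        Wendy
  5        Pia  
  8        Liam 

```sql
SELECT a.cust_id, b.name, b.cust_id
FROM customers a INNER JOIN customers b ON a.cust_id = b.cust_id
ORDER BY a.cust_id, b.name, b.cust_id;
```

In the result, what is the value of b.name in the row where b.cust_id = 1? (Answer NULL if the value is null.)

Mona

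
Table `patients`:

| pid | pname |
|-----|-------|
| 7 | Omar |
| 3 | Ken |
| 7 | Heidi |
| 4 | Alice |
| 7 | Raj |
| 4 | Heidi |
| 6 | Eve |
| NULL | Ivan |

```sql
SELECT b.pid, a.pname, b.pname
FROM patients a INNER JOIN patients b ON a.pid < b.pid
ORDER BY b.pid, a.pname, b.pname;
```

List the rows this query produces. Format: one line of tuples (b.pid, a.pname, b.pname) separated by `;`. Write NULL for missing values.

(4, Ken, Alice); (4, Ken, Heidi); (6, Alice, Eve); (6, Heidi, Eve); (6, Ken, Eve); (7, Alice, Heidi); (7, Alice, Omar); (7, Alice, Raj); (7, Eve, Heidi); (7, Eve, Omar); (7, Eve, Raj); (7, Heidi, Heidi); (7, Heidi, Omar); (7, Heidi, Raj); (7, Ken, Heidi); (7, Ken, Omar); (7, Ken, Raj)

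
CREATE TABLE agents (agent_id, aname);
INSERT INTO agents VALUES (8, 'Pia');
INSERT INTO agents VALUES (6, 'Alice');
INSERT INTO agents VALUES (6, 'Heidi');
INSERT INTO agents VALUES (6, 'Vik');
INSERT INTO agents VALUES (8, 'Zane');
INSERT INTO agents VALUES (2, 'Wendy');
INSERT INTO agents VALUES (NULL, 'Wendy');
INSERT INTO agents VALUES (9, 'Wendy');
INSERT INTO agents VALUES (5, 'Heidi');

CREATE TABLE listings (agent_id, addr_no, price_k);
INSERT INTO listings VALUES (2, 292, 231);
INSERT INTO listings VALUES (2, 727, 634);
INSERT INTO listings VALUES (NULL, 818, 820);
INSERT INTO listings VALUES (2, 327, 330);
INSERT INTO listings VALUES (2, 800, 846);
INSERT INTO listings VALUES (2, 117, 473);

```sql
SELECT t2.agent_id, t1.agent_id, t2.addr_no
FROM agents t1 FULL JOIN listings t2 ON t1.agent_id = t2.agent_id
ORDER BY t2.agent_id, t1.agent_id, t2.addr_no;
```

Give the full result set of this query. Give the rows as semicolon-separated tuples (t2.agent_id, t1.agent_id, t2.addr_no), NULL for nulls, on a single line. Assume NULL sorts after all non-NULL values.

FULL OUTER JOIN keeps every row from both sides; unmatched rows get NULL for the other side's columns.
Matching on t1.agent_id = t2.agent_id. A NULL in a compared column never satisfies the condition.
- agent_id=8: no t2 row matches, row kept with t2 columns NULL.
- agent_id=6: no t2 row matches, row kept with t2 columns NULL.
- agent_id=6: no t2 row matches, row kept with t2 columns NULL.
- agent_id=6: no t2 row matches, row kept with t2 columns NULL.
- agent_id=8: no t2 row matches, row kept with t2 columns NULL.
- agent_id=2: 5 matching t2 row(s), so 5 row(s) emitted.
- agent_id=NULL: no t2 row matches, row kept with t2 columns NULL.
- agent_id=9: no t2 row matches, row kept with t2 columns NULL.
- agent_id=5: no t2 row matches, row kept with t2 columns NULL.
- 1 t2 row(s) had no t1 match → kept, t1 columns NULL.

(2, 2, 117); (2, 2, 292); (2, 2, 327); (2, 2, 727); (2, 2, 800); (NULL, 5, NULL); (NULL, 6, NULL); (NULL, 6, NULL); (NULL, 6, NULL); (NULL, 8, NULL); (NULL, 8, NULL); (NULL, 9, NULL); (NULL, NULL, 818); (NULL, NULL, NULL)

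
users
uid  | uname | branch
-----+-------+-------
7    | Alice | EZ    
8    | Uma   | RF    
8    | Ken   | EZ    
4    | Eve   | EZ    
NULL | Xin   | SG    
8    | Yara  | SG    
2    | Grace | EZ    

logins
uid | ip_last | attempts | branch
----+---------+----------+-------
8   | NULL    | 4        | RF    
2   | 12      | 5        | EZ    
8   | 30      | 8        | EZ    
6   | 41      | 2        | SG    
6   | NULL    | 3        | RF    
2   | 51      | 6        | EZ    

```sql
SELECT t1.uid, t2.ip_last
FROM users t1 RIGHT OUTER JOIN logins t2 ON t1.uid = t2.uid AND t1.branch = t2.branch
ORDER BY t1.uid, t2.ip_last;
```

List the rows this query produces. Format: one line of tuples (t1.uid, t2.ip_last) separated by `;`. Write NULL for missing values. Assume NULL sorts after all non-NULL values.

(2, 12); (2, 51); (8, 30); (8, NULL); (NULL, 41); (NULL, NULL)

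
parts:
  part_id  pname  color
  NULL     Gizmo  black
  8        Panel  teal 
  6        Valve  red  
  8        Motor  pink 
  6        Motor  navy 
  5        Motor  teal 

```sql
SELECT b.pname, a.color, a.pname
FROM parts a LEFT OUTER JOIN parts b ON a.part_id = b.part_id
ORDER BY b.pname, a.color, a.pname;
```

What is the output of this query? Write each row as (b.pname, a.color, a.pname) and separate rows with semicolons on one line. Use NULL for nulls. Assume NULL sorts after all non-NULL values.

LEFT JOIN keeps every row from `parts a`; unmatched rows get NULL for `parts b`'s columns.
Matching on a.part_id = b.part_id. A NULL in a compared column never satisfies the condition.
- a row (part_id=NULL): no match → kept, b columns NULL.
- a row (part_id=8): matches 2 b row(s) → 2 output row(s).
- a row (part_id=6): matches 2 b row(s) → 2 output row(s).
- a row (part_id=8): matches 2 b row(s) → 2 output row(s).
- a row (part_id=6): matches 2 b row(s) → 2 output row(s).
- a row (part_id=5): matches 1 b row(s) → 1 output row(s).
After projecting and ordering:
b.pname | a.color | a.pname
Motor | navy | Motor
Motor | pink | Motor
Motor | red | Valve
Motor | teal | Motor
Motor | teal | Panel
Panel | pink | Motor
Panel | teal | Panel
Valve | navy | Motor
Valve | red | Valve
NULL | black | Gizmo

(Motor, navy, Motor); (Motor, pink, Motor); (Motor, red, Valve); (Motor, teal, Motor); (Motor, teal, Panel); (Panel, pink, Motor); (Panel, teal, Panel); (Valve, navy, Motor); (Valve, red, Valve); (NULL, black, Gizmo)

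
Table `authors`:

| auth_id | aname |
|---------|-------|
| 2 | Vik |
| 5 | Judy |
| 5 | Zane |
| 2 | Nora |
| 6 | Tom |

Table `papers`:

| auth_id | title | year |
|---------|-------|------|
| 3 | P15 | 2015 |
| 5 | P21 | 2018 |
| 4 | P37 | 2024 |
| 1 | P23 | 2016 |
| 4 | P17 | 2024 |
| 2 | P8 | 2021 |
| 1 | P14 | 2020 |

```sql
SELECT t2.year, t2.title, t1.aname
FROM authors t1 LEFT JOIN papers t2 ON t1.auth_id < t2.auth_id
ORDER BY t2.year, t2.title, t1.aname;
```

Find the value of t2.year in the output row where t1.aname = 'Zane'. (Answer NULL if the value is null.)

NULL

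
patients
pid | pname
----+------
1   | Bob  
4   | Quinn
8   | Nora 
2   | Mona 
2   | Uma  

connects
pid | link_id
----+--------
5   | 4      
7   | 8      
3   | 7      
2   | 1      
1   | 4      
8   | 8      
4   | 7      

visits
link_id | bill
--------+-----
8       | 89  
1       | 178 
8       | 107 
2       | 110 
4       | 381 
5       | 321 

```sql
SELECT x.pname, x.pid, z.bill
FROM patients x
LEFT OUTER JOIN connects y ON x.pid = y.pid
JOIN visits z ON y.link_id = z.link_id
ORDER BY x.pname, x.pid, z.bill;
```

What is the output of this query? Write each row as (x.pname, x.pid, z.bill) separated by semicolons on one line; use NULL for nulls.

Evaluate left to right. First `patients x LEFT JOIN connects y` on pid: 5 row(s).
Then INNER JOIN `visits z` on link_id: keep only rows whose y.link_id appears in z.

(Bob, 1, 381); (Mona, 2, 178); (Nora, 8, 89); (Nora, 8, 107); (Uma, 2, 178)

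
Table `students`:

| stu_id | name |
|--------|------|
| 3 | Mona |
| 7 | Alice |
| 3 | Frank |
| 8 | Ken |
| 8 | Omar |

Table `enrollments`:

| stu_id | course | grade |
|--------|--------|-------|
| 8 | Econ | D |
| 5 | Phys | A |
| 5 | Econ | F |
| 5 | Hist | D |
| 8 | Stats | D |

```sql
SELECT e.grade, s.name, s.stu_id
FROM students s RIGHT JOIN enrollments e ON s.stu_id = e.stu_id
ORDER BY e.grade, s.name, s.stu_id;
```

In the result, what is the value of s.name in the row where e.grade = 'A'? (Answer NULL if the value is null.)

NULL

RIGHT JOIN keeps every row from `enrollments`; unmatched rows get NULL for `students`'s columns.
Matching on s.stu_id = e.stu_id.
- s[0] stu_id=3 → no match.
- s[1] stu_id=7 → no match.
- s[2] stu_id=3 → no match.
- s[3] stu_id=8 → 2 match(es) in e → 2 row(s).
- s[4] stu_id=8 → 2 match(es) in e → 2 row(s).
- 3 e row(s) had no s match → kept, s columns NULL.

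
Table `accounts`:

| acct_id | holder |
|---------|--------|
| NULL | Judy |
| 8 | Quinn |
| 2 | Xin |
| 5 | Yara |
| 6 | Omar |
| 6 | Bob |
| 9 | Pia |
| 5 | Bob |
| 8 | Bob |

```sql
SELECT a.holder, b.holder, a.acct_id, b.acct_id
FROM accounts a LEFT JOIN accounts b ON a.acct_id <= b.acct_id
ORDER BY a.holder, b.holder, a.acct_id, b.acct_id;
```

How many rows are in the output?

LEFT JOIN keeps every row from `accounts a`; unmatched rows get NULL for `accounts b`'s columns.
Matching on a.acct_id <= b.acct_id. A NULL in a compared column never satisfies the condition.
- acct_id=NULL: no b row matches, row kept with b columns NULL.
- acct_id=8: 3 matching b row(s), so 3 row(s) emitted.
- acct_id=2: 8 matching b row(s), so 8 row(s) emitted.
- acct_id=5: 7 matching b row(s), so 7 row(s) emitted.
- acct_id=6: 5 matching b row(s), so 5 row(s) emitted.
- acct_id=6: 5 matching b row(s), so 5 row(s) emitted.
- acct_id=9: 1 matching b row(s), so 1 row(s) emitted.
- acct_id=5: 7 matching b row(s), so 7 row(s) emitted.
- acct_id=8: 3 matching b row(s), so 3 row(s) emitted.
Total: 39 matched + 1 padded = 40 rows.

40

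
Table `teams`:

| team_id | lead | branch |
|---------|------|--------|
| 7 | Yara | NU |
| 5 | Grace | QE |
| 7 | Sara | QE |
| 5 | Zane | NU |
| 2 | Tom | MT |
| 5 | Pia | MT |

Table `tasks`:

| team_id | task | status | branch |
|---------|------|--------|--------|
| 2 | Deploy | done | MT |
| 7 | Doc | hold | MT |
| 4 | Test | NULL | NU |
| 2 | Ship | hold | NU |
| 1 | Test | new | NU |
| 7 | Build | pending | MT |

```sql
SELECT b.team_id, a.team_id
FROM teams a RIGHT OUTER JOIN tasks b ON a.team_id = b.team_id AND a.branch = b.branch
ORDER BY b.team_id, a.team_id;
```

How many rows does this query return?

6

RIGHT JOIN keeps every row from `tasks`; unmatched rows get NULL for `teams`'s columns.
Matching on a.team_id = b.team_id AND a.branch = b.branch.
- a[0] team_id=7, branch=NU → no match.
- a[1] team_id=5, branch=QE → no match.
- a[2] team_id=7, branch=QE → no match.
- a[3] team_id=5, branch=NU → no match.
- a[4] team_id=2, branch=MT → 1 match(es) in b → 1 row(s).
- a[5] team_id=5, branch=MT → no match.
- plus 5 unmatched b row(s), each kept with NULL a columns.
Total: 1 matched + 5 padded = 6 rows.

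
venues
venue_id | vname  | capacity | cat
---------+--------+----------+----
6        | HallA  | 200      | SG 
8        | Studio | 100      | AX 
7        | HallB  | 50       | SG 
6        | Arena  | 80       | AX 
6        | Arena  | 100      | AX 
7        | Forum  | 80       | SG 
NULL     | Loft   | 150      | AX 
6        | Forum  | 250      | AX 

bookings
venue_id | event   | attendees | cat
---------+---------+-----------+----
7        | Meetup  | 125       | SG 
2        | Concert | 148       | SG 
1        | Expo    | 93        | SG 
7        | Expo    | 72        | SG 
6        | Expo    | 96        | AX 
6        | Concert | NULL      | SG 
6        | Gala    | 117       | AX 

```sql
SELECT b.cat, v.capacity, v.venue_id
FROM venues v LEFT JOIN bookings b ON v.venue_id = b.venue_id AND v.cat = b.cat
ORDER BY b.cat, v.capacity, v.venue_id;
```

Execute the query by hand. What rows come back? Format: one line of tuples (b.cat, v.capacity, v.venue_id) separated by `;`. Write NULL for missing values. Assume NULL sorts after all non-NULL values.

LEFT JOIN keeps every row from `venues`; unmatched rows get NULL for `bookings`'s columns.
Matching on v.venue_id = b.venue_id AND v.cat = b.cat. A NULL in a compared column never satisfies the condition.
Matched pairs: 11; unmatched v rows kept: 2.

(AX, 80, 6); (AX, 80, 6); (AX, 100, 6); (AX, 100, 6); (AX, 250, 6); (AX, 250, 6); (SG, 50, 7); (SG, 50, 7); (SG, 80, 7); (SG, 80, 7); (SG, 200, 6); (NULL, 100, 8); (NULL, 150, NULL)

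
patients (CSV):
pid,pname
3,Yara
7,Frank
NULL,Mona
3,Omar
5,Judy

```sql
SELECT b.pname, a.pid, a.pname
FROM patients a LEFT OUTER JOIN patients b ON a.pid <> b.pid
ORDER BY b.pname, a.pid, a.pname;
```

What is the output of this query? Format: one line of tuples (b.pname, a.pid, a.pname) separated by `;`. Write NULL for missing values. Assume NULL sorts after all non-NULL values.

LEFT JOIN keeps every row from `patients a`; unmatched rows get NULL for `patients b`'s columns.
Matching on a.pid <> b.pid. A NULL in a compared column never satisfies the condition.
- a row (pid=3): matches 2 b row(s) → 2 output row(s).
- a row (pid=7): matches 3 b row(s) → 3 output row(s).
- a row (pid=NULL): no match → kept, b columns NULL.
- a row (pid=3): matches 2 b row(s) → 2 output row(s).
- a row (pid=5): matches 3 b row(s) → 3 output row(s).

(Frank, 3, Omar); (Frank, 3, Yara); (Frank, 5, Judy); (Judy, 3, Omar); (Judy, 3, Yara); (Judy, 7, Frank); (Omar, 5, Judy); (Omar, 7, Frank); (Yara, 5, Judy); (Yara, 7, Frank); (NULL, NULL, Mona)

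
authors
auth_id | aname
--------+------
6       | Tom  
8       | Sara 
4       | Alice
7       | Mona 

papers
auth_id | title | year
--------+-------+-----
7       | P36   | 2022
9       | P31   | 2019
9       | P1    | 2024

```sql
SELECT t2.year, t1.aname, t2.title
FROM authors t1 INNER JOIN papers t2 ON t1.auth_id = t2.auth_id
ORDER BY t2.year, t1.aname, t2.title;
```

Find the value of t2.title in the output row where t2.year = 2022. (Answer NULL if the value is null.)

P36

INNER JOIN keeps only pairs where the ON condition holds.
Matching on t1.auth_id = t2.auth_id.
Matched pairs: 1.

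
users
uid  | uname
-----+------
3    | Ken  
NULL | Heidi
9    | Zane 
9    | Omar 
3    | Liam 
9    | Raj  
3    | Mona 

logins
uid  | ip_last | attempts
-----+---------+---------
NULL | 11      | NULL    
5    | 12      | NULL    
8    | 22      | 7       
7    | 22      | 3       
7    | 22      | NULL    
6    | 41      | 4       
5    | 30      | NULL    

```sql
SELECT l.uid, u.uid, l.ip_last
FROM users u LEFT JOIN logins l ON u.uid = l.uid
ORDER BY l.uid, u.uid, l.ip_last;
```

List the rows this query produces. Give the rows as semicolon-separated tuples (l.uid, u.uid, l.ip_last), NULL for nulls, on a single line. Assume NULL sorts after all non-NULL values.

LEFT JOIN keeps every row from `users`; unmatched rows get NULL for `logins`'s columns.
Matching on u.uid = l.uid. A NULL in a compared column never satisfies the condition.
- u (uid=3) has no partner → padded with NULL.
- u (uid=NULL) has no partner → padded with NULL.
- u (uid=9) has no partner → padded with NULL.
- u (uid=9) has no partner → padded with NULL.
- u (uid=3) has no partner → padded with NULL.
- u (uid=9) has no partner → padded with NULL.
- u (uid=3) has no partner → padded with NULL.
After projecting and ordering:
l.uid | u.uid | l.ip_last
NULL | 3 | NULL
NULL | 3 | NULL
NULL | 3 | NULL
NULL | 9 | NULL
NULL | 9 | NULL
NULL | 9 | NULL
NULL | NULL | NULL

(NULL, 3, NULL); (NULL, 3, NULL); (NULL, 3, NULL); (NULL, 9, NULL); (NULL, 9, NULL); (NULL, 9, NULL); (NULL, NULL, NULL)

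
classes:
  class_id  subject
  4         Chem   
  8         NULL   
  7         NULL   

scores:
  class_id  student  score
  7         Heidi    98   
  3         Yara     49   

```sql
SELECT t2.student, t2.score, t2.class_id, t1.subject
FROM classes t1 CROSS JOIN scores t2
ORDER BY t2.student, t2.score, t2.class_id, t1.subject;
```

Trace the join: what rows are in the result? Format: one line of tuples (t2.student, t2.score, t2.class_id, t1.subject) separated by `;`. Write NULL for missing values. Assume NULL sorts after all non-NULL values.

(Heidi, 98, 7, Chem); (Heidi, 98, 7, NULL); (Heidi, 98, 7, NULL); (Yara, 49, 3, Chem); (Yara, 49, 3, NULL); (Yara, 49, 3, NULL)

CROSS JOIN pairs every row of `classes` with every row of `scores`: 3 × 2 = 6 rows.
After projecting and ordering:
t2.student | t2.score | t2.class_id | t1.subject
Heidi | 98 | 7 | Chem
Heidi | 98 | 7 | NULL
Heidi | 98 | 7 | NULL
Yara | 49 | 3 | Chem
Yara | 49 | 3 | NULL
Yara | 49 | 3 | NULL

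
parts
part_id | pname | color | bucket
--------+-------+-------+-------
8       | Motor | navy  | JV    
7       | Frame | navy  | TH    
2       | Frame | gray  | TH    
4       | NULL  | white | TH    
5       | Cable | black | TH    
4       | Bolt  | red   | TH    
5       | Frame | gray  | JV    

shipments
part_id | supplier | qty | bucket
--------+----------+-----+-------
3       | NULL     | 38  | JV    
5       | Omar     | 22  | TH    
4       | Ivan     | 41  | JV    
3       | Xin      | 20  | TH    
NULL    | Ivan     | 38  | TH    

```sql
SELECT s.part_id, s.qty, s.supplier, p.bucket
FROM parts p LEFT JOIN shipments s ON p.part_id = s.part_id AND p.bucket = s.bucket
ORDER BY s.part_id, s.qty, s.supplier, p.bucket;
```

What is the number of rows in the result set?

7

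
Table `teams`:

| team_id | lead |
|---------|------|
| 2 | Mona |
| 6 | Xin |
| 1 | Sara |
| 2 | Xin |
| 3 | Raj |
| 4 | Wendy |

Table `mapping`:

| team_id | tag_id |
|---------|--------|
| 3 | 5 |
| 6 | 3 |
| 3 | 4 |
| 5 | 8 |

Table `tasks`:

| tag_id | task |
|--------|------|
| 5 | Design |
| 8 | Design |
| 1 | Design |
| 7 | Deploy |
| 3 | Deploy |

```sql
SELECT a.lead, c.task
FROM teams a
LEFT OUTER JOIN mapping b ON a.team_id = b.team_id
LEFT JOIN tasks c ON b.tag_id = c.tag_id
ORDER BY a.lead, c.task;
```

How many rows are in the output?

Step 1 — a LEFT JOIN b on team_id → 7 row(s).
Then LEFT JOIN `tasks c` on tag_id: each of those 7 rows is kept; rows whose b.tag_id has no match in c get NULL for c's columns.
Result: 7 row(s).

7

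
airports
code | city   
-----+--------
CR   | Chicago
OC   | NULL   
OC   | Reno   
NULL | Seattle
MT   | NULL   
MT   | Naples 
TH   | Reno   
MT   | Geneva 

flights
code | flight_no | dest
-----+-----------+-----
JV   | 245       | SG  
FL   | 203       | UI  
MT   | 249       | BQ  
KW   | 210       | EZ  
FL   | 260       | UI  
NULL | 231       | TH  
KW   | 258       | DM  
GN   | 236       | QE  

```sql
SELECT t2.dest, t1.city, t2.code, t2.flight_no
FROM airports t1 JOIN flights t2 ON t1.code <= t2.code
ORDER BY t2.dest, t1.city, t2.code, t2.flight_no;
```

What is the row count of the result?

INNER JOIN keeps only pairs where the ON condition holds.
Matching on t1.code <= t2.code. A NULL in a compared column never satisfies the condition.
- t1[0] code=CR → 7 match(es) in t2 → 7 row(s).
- t1[1] code=OC → no match; dropped.
- t1[2] code=OC → no match; dropped.
- t1[3] code=NULL → no match; dropped.
- t1[4] code=MT → 1 match(es) in t2 → 1 row(s).
- t1[5] code=MT → 1 match(es) in t2 → 1 row(s).
- t1[6] code=TH → no match; dropped.
- t1[7] code=MT → 1 match(es) in t2 → 1 row(s).
Total: 10 rows.

10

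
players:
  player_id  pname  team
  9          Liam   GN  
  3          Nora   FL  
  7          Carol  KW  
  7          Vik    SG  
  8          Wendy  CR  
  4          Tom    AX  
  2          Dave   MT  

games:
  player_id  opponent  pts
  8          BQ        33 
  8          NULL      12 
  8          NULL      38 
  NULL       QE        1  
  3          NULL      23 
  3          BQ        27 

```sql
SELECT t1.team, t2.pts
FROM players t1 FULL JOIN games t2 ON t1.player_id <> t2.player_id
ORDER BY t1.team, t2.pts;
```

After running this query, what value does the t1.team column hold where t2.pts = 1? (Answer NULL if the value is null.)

FULL OUTER JOIN keeps every row from both sides; unmatched rows get NULL for the other side's columns.
Matching on t1.player_id <> t2.player_id. A NULL in a compared column never satisfies the condition.
Matched pairs: 30; unmatched t1 rows kept: 0; unmatched t2 rows kept: 1.

NULL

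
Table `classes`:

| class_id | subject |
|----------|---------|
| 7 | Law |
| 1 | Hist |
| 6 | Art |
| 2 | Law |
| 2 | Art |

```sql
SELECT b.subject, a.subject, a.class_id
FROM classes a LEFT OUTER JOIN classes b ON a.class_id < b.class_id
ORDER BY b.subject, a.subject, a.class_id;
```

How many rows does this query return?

LEFT JOIN keeps every row from `classes a`; unmatched rows get NULL for `classes b`'s columns.
Matching on a.class_id < b.class_id.
Matched pairs: 9; unmatched a rows kept: 1.
Total: 9 matched + 1 padded = 10 rows.

10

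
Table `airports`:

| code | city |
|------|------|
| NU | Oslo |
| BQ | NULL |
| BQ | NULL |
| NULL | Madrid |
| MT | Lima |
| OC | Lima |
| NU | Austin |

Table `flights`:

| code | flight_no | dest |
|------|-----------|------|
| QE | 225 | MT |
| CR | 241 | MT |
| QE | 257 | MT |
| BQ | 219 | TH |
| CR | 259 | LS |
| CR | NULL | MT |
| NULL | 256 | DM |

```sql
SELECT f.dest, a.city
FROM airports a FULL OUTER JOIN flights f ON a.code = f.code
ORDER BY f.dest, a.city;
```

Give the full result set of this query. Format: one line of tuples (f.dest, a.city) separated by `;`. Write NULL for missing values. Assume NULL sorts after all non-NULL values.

(DM, NULL); (LS, NULL); (MT, NULL); (MT, NULL); (MT, NULL); (MT, NULL); (TH, NULL); (TH, NULL); (NULL, Austin); (NULL, Lima); (NULL, Lima); (NULL, Madrid); (NULL, Oslo)

FULL OUTER JOIN keeps every row from both sides; unmatched rows get NULL for the other side's columns.
Matching on a.code = f.code. A NULL in a compared column never satisfies the condition.
- a row (code=NU): no match → kept, f columns NULL.
- a row (code=BQ): matches 1 f row(s) → 1 output row(s).
- a row (code=BQ): matches 1 f row(s) → 1 output row(s).
- a row (code=NULL): no match → kept, f columns NULL.
- a row (code=MT): no match → kept, f columns NULL.
- a row (code=OC): no match → kept, f columns NULL.
- a row (code=NU): no match → kept, f columns NULL.
- 6 row(s) from f found no a partner → padded with NULL.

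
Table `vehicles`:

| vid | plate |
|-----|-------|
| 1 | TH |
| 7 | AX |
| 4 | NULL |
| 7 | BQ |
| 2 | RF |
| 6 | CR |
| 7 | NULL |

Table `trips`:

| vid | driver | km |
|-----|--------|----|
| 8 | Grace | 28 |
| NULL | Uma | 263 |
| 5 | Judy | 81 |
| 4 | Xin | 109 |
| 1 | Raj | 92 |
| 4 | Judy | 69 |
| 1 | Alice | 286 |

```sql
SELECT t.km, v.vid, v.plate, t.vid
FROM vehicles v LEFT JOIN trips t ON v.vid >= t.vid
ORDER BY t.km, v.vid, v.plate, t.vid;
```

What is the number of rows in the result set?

28

LEFT JOIN keeps every row from `vehicles`; unmatched rows get NULL for `trips`'s columns.
Matching on v.vid >= t.vid. A NULL in a compared column never satisfies the condition.
- vid=1: 2 matching t row(s), so 2 row(s) emitted.
- vid=7: 5 matching t row(s), so 5 row(s) emitted.
- vid=4: 4 matching t row(s), so 4 row(s) emitted.
- vid=7: 5 matching t row(s), so 5 row(s) emitted.
- vid=2: 2 matching t row(s), so 2 row(s) emitted.
- vid=6: 5 matching t row(s), so 5 row(s) emitted.
- vid=7: 5 matching t row(s), so 5 row(s) emitted.
Total: 28 rows.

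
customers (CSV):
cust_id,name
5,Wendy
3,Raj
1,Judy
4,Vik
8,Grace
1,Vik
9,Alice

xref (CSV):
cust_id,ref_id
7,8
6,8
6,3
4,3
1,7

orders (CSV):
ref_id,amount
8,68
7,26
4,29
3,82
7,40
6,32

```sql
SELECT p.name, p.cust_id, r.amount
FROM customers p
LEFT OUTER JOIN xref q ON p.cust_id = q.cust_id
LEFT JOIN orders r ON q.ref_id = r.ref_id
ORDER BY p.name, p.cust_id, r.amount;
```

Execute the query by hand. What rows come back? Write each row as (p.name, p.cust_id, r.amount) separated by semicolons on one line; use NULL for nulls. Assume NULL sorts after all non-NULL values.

(Alice, 9, NULL); (Grace, 8, NULL); (Judy, 1, 26); (Judy, 1, 40); (Raj, 3, NULL); (Vik, 1, 26); (Vik, 1, 40); (Vik, 4, 82); (Wendy, 5, NULL)

Joins associate left-to-right: customers LEFT JOIN xref on cust_id gives 7 intermediate row(s).
Then LEFT JOIN `orders r` on ref_id: each of those 7 rows is kept; rows whose q.ref_id has no match in r get NULL for r's columns.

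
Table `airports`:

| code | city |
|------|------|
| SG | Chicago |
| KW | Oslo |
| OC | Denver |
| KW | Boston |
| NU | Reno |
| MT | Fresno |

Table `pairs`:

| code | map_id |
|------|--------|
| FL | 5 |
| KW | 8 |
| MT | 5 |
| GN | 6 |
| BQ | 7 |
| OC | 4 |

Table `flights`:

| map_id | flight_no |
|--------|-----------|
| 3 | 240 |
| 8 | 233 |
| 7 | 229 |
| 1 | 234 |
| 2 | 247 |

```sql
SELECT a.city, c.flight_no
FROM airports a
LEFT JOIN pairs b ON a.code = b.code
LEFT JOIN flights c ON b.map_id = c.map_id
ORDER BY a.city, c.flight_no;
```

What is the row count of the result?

Joins associate left-to-right: airports LEFT JOIN pairs on code gives 6 intermediate row(s).
Then LEFT JOIN `flights c` on map_id: each of those 6 rows is kept; rows whose b.map_id has no match in c get NULL for c's columns.
Result: 6 row(s).

6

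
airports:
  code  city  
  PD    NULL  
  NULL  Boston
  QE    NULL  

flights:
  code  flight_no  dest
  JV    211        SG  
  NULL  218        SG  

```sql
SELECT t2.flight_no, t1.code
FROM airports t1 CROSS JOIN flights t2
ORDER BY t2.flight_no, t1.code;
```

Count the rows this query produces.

6

CROSS JOIN pairs every row of `airports` with every row of `flights`: 3 × 2 = 6 rows.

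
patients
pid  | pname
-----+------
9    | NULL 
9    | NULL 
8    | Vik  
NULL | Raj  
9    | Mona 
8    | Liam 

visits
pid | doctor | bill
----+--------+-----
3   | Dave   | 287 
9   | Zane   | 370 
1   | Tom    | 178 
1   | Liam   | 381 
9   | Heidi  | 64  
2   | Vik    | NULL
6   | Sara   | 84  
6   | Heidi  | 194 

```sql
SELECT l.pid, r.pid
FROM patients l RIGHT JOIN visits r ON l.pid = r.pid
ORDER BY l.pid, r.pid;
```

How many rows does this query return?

12

RIGHT JOIN keeps every row from `visits`; unmatched rows get NULL for `patients`'s columns.
Matching on l.pid = r.pid. A NULL in a compared column never satisfies the condition.
Matched pairs: 6; unmatched r rows kept: 6.
Total: 6 matched + 6 padded = 12 rows.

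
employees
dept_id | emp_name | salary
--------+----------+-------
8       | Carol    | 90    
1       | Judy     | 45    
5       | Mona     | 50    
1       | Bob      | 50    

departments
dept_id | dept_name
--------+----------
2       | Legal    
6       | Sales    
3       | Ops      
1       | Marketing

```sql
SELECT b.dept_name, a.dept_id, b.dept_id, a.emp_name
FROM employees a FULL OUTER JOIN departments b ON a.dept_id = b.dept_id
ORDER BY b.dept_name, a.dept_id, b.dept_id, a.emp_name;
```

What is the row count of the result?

7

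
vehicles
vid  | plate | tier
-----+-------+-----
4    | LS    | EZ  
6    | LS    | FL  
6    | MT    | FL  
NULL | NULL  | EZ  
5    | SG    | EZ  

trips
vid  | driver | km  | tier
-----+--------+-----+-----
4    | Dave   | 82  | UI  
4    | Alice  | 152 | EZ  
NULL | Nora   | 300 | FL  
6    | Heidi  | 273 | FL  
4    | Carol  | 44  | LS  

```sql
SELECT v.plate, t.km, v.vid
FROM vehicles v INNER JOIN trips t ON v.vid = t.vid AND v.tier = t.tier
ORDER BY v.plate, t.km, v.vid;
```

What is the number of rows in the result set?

INNER JOIN keeps only pairs where the ON condition holds.
Matching on v.vid = t.vid AND v.tier = t.tier. A NULL in a compared column never satisfies the condition.
Matched pairs: 3.
Total: 3 rows.

3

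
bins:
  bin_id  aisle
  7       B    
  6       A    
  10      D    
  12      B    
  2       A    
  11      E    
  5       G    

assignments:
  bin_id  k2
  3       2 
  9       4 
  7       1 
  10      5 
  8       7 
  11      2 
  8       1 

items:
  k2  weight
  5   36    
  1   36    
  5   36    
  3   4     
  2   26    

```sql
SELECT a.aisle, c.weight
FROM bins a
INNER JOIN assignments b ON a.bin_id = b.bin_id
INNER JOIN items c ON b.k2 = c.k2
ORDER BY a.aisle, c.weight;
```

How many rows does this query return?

4

Step 1 — a INNER JOIN b on bin_id → 3 row(s).
Then INNER JOIN `items c` on k2: keep only rows whose b.k2 appears in c.
Result: 4 row(s).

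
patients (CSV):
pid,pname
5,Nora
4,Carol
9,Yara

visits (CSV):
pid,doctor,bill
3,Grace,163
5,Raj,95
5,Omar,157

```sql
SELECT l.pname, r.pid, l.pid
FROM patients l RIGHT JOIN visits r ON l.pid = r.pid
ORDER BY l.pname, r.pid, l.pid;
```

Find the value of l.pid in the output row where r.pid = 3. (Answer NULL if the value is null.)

RIGHT JOIN keeps every row from `visits`; unmatched rows get NULL for `patients`'s columns.
Matching on l.pid = r.pid.
Matched pairs: 2; unmatched r rows kept: 1.

NULL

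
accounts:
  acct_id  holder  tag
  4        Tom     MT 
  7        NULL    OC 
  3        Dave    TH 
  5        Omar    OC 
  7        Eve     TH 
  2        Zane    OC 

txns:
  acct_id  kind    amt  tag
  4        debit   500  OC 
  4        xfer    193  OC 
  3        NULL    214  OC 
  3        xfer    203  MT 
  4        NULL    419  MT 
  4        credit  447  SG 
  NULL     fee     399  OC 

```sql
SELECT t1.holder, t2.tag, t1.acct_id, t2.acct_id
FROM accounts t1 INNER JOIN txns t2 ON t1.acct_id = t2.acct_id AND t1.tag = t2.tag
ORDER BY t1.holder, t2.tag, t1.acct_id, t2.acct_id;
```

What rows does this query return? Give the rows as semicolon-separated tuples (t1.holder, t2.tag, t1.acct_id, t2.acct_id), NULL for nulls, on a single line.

INNER JOIN keeps only pairs where the ON condition holds.
Matching on t1.acct_id = t2.acct_id AND t1.tag = t2.tag. A NULL in a compared column never satisfies the condition.
- t1[0] acct_id=4, tag=MT → 1 match(es) in t2 → 1 row(s).
- t1[1] acct_id=7, tag=OC → no match; dropped.
- t1[2] acct_id=3, tag=TH → no match; dropped.
- t1[3] acct_id=5, tag=OC → no match; dropped.
- t1[4] acct_id=7, tag=TH → no match; dropped.
- t1[5] acct_id=2, tag=OC → no match; dropped.
After projecting and ordering:
t1.holder | t2.tag | t1.acct_id | t2.acct_id
Tom | MT | 4 | 4

(Tom, MT, 4, 4)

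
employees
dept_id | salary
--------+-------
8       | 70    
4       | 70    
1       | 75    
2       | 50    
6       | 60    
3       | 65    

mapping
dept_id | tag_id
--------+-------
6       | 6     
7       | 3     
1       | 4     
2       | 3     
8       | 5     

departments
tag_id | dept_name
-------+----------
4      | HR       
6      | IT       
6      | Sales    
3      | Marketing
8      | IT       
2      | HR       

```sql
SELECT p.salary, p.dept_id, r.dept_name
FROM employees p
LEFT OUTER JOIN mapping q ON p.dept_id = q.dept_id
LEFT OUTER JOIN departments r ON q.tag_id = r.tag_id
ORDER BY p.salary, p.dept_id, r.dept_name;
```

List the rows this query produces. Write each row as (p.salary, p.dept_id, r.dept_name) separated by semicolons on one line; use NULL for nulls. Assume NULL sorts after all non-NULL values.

(50, 2, Marketing); (60, 6, IT); (60, 6, Sales); (65, 3, NULL); (70, 4, NULL); (70, 8, NULL); (75, 1, HR)

Joins associate left-to-right: employees LEFT JOIN mapping on dept_id gives 6 intermediate row(s).
Then LEFT JOIN `departments r` on tag_id: each of those 6 rows is kept; rows whose q.tag_id has no match in r get NULL for r's columns.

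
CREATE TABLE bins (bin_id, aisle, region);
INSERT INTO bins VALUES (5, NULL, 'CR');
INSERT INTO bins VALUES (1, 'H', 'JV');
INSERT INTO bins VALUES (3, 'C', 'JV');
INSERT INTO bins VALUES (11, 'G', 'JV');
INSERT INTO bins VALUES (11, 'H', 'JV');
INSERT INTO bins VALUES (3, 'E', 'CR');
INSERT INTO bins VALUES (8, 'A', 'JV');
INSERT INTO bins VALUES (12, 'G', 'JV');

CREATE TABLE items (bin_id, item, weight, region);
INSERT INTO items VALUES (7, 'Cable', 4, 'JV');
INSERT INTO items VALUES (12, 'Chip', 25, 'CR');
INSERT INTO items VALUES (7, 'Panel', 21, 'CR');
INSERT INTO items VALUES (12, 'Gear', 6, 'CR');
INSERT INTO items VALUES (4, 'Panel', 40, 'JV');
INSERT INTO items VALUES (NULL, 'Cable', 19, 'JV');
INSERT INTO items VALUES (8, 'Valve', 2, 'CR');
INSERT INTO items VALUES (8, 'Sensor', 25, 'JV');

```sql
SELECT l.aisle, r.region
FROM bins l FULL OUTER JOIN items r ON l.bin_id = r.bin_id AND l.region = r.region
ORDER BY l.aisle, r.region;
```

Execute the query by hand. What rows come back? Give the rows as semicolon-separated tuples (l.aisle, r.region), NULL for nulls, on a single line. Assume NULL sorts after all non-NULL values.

FULL OUTER JOIN keeps every row from both sides; unmatched rows get NULL for the other side's columns.
Matching on l.bin_id = r.bin_id AND l.region = r.region. A NULL in a compared column never satisfies the condition.
- l[0] bin_id=5, region=CR → no match; kept with NULLs on the r side.
- l[1] bin_id=1, region=JV → no match; kept with NULLs on the r side.
- l[2] bin_id=3, region=JV → no match; kept with NULLs on the r side.
- l[3] bin_id=11, region=JV → no match; kept with NULLs on the r side.
- l[4] bin_id=11, region=JV → no match; kept with NULLs on the r side.
- l[5] bin_id=3, region=CR → no match; kept with NULLs on the r side.
- l[6] bin_id=8, region=JV → 1 match(es) in r → 1 row(s).
- l[7] bin_id=12, region=JV → no match; kept with NULLs on the r side.
- plus 7 unmatched r row(s), each kept with NULL l columns.

(A, JV); (C, NULL); (E, NULL); (G, NULL); (G, NULL); (H, NULL); (H, NULL); (NULL, CR); (NULL, CR); (NULL, CR); (NULL, CR); (NULL, JV); (NULL, JV); (NULL, JV); (NULL, NULL)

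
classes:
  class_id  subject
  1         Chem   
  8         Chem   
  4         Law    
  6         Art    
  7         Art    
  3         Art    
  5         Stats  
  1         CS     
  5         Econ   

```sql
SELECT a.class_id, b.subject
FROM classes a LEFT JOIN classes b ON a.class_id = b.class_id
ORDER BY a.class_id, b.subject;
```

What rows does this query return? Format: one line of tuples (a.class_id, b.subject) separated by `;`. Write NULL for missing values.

LEFT JOIN keeps every row from `classes a`; unmatched rows get NULL for `classes b`'s columns.
Matching on a.class_id = b.class_id.
- a (class_id=1) pairs with 2 row(s) of b.
- a (class_id=8) pairs with 1 row(s) of b.
- a (class_id=4) pairs with 1 row(s) of b.
- a (class_id=6) pairs with 1 row(s) of b.
- a (class_id=7) pairs with 1 row(s) of b.
- a (class_id=3) pairs with 1 row(s) of b.
- a (class_id=5) pairs with 2 row(s) of b.
- a (class_id=1) pairs with 2 row(s) of b.
- a (class_id=5) pairs with 2 row(s) of b.

(1, CS); (1, CS); (1, Chem); (1, Chem); (3, Art); (4, Law); (5, Econ); (5, Econ); (5, Stats); (5, Stats); (6, Art); (7, Art); (8, Chem)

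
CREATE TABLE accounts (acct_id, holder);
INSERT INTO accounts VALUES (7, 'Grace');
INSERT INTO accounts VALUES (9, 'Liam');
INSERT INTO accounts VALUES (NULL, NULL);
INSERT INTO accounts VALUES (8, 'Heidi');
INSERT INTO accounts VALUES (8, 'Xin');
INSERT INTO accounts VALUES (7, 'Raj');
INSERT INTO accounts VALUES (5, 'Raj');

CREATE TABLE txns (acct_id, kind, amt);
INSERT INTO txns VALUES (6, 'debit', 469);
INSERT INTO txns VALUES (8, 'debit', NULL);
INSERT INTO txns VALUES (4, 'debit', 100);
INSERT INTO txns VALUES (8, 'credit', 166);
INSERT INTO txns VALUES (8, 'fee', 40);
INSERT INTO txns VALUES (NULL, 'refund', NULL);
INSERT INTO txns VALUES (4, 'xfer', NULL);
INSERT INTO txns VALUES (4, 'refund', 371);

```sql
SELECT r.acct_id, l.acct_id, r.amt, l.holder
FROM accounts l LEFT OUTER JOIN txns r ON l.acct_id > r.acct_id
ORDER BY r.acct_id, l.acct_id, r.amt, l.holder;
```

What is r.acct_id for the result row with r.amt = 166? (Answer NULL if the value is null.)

8

LEFT JOIN keeps every row from `accounts`; unmatched rows get NULL for `txns`'s columns.
Matching on l.acct_id > r.acct_id. A NULL in a compared column never satisfies the condition.
- l row (acct_id=7): matches 4 r row(s) → 4 output row(s).
- l row (acct_id=9): matches 7 r row(s) → 7 output row(s).
- l row (acct_id=NULL): no match → kept, r columns NULL.
- l row (acct_id=8): matches 4 r row(s) → 4 output row(s).
- l row (acct_id=8): matches 4 r row(s) → 4 output row(s).
- l row (acct_id=7): matches 4 r row(s) → 4 output row(s).
- l row (acct_id=5): matches 3 r row(s) → 3 output row(s).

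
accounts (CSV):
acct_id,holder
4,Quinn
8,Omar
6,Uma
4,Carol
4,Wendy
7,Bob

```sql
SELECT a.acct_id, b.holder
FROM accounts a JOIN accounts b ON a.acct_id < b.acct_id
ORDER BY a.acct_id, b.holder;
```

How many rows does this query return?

INNER JOIN keeps only pairs where the ON condition holds.
Matching on a.acct_id < b.acct_id.
Matched pairs: 12.
Total: 12 rows.

12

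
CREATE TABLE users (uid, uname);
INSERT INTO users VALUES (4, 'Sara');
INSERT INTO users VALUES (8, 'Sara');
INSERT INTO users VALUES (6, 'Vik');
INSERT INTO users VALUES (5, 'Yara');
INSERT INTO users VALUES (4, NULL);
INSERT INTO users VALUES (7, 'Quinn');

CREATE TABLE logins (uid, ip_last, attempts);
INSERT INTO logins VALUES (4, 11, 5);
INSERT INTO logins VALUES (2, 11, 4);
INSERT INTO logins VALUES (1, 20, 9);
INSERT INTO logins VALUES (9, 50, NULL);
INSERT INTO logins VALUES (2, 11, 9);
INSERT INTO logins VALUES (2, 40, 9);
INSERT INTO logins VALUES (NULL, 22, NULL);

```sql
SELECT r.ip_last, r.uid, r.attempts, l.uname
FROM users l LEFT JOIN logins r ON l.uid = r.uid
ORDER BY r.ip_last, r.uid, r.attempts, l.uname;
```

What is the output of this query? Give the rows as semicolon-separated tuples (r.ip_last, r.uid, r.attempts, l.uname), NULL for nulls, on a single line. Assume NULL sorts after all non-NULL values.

(11, 4, 5, Sara); (11, 4, 5, NULL); (NULL, NULL, NULL, Quinn); (NULL, NULL, NULL, Sara); (NULL, NULL, NULL, Vik); (NULL, NULL, NULL, Yara)

LEFT JOIN keeps every row from `users`; unmatched rows get NULL for `logins`'s columns.
Matching on l.uid = r.uid. A NULL in a compared column never satisfies the condition.
- l (uid=4) pairs with 1 row(s) of r.
- l (uid=8) has no partner → padded with NULL.
- l (uid=6) has no partner → padded with NULL.
- l (uid=5) has no partner → padded with NULL.
- l (uid=4) pairs with 1 row(s) of r.
- l (uid=7) has no partner → padded with NULL.
After projecting and ordering:
r.ip_last | r.uid | r.attempts | l.uname
11 | 4 | 5 | Sara
11 | 4 | 5 | NULL
NULL | NULL | NULL | Quinn
NULL | NULL | NULL | Sara
NULL | NULL | NULL | Vik
NULL | NULL | NULL | Yara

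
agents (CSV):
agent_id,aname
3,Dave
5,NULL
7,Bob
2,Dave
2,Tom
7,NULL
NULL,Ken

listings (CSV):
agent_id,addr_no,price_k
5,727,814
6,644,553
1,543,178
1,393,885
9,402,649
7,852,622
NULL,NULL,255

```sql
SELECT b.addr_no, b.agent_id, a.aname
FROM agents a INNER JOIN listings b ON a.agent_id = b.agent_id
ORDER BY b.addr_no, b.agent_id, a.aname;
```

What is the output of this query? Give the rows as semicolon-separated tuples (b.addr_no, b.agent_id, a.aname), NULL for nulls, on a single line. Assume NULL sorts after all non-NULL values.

(727, 5, NULL); (852, 7, Bob); (852, 7, NULL)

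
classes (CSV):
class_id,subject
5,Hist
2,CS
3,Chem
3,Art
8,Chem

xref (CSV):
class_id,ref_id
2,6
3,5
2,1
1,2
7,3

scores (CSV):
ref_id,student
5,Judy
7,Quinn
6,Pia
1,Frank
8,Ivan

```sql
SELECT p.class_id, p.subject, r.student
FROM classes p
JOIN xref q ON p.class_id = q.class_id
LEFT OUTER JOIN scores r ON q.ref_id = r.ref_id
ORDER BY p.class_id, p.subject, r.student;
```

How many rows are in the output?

4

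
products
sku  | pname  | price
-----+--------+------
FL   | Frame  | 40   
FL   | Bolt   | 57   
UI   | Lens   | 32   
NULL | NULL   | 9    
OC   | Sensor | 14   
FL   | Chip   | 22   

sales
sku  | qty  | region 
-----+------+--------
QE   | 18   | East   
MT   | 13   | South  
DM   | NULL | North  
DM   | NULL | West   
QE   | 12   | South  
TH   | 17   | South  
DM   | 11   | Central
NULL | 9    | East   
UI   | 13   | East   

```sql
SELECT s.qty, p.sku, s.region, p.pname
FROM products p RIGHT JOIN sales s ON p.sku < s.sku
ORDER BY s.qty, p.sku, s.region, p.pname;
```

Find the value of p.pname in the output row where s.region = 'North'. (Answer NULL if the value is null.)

NULL

RIGHT JOIN keeps every row from `sales`; unmatched rows get NULL for `products`'s columns.
Matching on p.sku < s.sku. A NULL in a compared column never satisfies the condition.
- p (sku=FL) pairs with 5 row(s) of s.
- p (sku=FL) pairs with 5 row(s) of s.
- p (sku=UI) has no partner in s.
- p (sku=NULL) has no partner in s.
- p (sku=OC) pairs with 4 row(s) of s.
- p (sku=FL) pairs with 5 row(s) of s.
- 4 row(s) from s found no p partner → padded with NULL.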